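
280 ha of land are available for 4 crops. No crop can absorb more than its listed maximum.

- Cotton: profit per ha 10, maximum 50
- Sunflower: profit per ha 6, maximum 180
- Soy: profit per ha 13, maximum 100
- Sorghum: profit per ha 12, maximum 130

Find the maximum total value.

Order the crops by profit per ha: Soy 13 > Sorghum 12 > Cotton 10 > Sunflower 6.
Give Soy 100 to hit its cap of 100 — 180 left.
Sorghum: +130 to 130 (cap) — 50 left.
Give Cotton 50 to hit its cap of 50 — 0 left.
Total = 10×50 + 13×100 + 12×130 = 3360.

3360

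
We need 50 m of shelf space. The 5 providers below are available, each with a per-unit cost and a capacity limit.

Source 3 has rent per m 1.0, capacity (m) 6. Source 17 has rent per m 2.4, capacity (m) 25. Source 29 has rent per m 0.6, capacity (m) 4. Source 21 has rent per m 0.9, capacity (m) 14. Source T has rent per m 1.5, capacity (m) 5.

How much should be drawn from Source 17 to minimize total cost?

21

Cheapest first:
Source 29 at 0.6: take all 4 m ; 46 still needed.
Source 21 (0.9): use full 14 ; 32 m to go.
Take 6 from Source 3 at 1.0 ; need 26 more.
Take 5 from Source T at 1.5 ; need 21 more.
Source 17 (2.4): take the remaining 21 ; done.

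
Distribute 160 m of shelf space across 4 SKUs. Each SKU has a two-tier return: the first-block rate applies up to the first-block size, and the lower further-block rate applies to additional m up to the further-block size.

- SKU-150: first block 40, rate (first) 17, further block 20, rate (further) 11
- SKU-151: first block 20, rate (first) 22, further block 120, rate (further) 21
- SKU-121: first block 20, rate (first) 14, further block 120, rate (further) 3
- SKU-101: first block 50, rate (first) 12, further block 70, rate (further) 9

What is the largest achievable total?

3300

Treat each block as its own option and order by rate: SKU-151/first 22 > SKU-151/second 21 > SKU-150/first 17 > SKU-121/first 14 > SKU-101/first 12 > SKU-150/second 11 > SKU-101/second 9 > SKU-121/second 3.
Fill SKU-151 first block (20 at 22) — 140 left.
SKU-151 second at 21: fill all 120 — 20 left.
SKU-150 first at 17: only 20 left, fill 20.
Total = 22×20 + 21×120 + 17×20 = 3300.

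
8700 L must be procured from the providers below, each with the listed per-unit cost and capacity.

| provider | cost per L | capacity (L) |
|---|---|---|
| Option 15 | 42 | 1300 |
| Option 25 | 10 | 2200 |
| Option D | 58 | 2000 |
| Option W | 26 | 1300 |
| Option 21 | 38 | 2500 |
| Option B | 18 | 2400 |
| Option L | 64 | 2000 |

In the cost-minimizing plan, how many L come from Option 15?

300

Use providers in increasing cost order.
Option 25 at 10: take all 2200 L → 6500 still needed.
Take 2400 from Option B at 18 → need 4100 more.
Take 1300 from Option W at 26 → need 2800 more.
Take 2500 from Option 21 at 38 → need 300 more.
Option 15 at 42: take 300 of its 1300 → requirement met.
Option D, Option L: unused.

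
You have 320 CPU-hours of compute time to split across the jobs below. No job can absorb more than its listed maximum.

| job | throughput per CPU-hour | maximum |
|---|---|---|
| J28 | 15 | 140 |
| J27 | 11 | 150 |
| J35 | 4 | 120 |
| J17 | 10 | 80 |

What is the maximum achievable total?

Order the jobs by throughput per CPU-hour: J28 15 > J27 11 > J17 10 > J35 4.
Give J28 140 to hit its cap of 140 ; 180 left.
J27 takes 150 to reach its cap of 150 ; 30 left.
Only 30 left; J17 takes them to reach 30.
Total = 15×140 + 11×150 + 10×30 = 4050.

4050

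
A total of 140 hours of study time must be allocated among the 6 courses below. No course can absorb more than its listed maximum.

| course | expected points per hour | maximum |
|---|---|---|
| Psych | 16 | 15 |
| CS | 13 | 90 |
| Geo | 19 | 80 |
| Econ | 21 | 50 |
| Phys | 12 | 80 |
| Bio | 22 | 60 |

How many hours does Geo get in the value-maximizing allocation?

30

Rank by expected points per hour: Bio 22 > Econ 21 > Geo 19 > Psych 16 > CS 13 > Phys 12.
Bio: +60 to 60 (cap) — 80 left.
Econ takes 50 to reach its cap of 50 — 30 left.
Geo: +30 (room for 80) → 30. Pool exhausted.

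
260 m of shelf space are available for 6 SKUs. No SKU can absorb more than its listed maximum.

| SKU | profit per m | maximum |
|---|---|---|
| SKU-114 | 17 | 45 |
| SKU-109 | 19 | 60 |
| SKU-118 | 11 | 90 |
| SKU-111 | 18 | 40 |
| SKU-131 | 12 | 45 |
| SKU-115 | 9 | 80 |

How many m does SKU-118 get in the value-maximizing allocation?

70

Order the SKUs by profit per m: SKU-109 19 > SKU-111 18 > SKU-114 17 > SKU-131 12 > SKU-118 11 > SKU-115 9.
Give SKU-109 60 to hit its cap of 60 → 200 left.
Give SKU-111 40 to hit its cap of 40 → 160 left.
SKU-114 takes 45 to reach its cap of 45 → 115 left.
Give SKU-131 45 to hit its cap of 45 → 70 left.
Only 70 left; SKU-118 takes them to reach 70.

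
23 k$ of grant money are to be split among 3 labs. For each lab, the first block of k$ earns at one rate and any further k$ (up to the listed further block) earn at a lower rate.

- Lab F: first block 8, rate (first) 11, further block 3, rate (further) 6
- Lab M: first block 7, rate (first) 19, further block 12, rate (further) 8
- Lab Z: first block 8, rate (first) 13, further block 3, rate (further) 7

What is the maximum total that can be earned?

325

Treat each block as its own option and order by rate: Lab M/T1 19 > Lab Z/T1 13 > Lab F/T1 11 > Lab M/T2 8 > Lab Z/T2 7 > Lab F/T2 6.
Fill Lab M T1 block (7 at 19) → 16 left.
Fill Lab Z T1 block (8 at 13) → 8 left.
Lab F T1 at 11: fill all 8 → 0 left.
Total = 19×7 + 13×8 + 11×8 = 325.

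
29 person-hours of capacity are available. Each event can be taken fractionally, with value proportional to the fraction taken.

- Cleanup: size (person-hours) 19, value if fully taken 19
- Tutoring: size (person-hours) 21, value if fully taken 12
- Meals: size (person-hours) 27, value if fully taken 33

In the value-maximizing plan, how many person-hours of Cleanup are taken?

Best value per unit of size first: Meals 33/27≈1.22, Cleanup 19/19≈1, Tutoring 12/21≈0.571.
Take all of Meals (27 person-hours, value 33) — 2 person-hours left.
Only 2 person-hours remain; take 2/19 of Cleanup for value 19×2/19 = 2.

2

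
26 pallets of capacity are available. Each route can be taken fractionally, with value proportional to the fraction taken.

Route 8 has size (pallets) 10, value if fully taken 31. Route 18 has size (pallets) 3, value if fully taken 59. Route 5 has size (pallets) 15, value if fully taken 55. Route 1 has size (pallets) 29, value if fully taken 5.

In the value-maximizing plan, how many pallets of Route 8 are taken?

Sort by value density: Route 18 59/3≈19.7, Route 5 55/15≈3.67, Route 8 31/10≈3.1, Route 1 5/29≈0.172.
All 3 pallets of Route 18 fit (value 59) → 23 remain.
All 15 pallets of Route 5 fit (value 55) → 8 remain.
8 pallets left: a 8/10 share of Route 8 gives 31×8/10 = 24.8.

8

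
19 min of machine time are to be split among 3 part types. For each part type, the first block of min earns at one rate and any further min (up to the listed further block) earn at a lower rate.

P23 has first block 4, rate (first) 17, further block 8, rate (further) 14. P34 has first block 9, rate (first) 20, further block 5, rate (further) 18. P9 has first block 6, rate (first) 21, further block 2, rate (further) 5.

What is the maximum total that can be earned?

378

Rank every tier by rate: P9/first 21 > P34/first 20 > P34/second 18 > P23/first 17 > P23/second 14 > P9/second 5.
P9/first (21): +6 — 13 left.
Fill P34 first block (9 at 20) — 4 left.
P34 second at 18: only 4 left, fill 4.
Total = 21×6 + 20×9 + 18×4 = 378.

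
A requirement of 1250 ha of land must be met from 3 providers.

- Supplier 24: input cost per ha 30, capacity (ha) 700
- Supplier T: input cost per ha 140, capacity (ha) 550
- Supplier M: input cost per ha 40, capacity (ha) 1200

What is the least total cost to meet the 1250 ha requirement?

43000

Fill from the cheapest provider first.
Supplier 24 (30): use full 700 — 550 ha to go.
Take 550 from Supplier M at 40 to finish.
Supplier T: unused.
Cost = 700×30 + 550×40 = 43000.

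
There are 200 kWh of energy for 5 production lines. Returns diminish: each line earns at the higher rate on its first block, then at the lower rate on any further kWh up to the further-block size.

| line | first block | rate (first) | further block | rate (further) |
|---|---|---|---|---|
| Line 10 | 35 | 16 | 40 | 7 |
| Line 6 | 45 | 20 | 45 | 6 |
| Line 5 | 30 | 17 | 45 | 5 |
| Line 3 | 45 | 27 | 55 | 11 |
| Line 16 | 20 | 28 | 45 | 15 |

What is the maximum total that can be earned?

4120

Treat each block as its own option and order by rate: Line 16/first 28 > Line 3/first 27 > Line 6/first 20 > Line 5/first 17 > Line 10/first 16 > Line 16/second 15 > Line 3/second 11 > Line 10/second 7 > Line 6/second 6 > Line 5/second 5.
Line 16 first at 28: fill all 20 — 180 left.
Fill Line 3 first block (45 at 27) — 135 left.
Line 6/first (20): +45 — 90 left.
Fill Line 5 first block (30 at 17) — 60 left.
Line 10/first (16): +35 — 25 left.
Line 16/second: +25 of 45 at 15; pool empty.
Total = 28×20 + 27×45 + 20×45 + 17×30 + 16×35 + 15×25 = 4120.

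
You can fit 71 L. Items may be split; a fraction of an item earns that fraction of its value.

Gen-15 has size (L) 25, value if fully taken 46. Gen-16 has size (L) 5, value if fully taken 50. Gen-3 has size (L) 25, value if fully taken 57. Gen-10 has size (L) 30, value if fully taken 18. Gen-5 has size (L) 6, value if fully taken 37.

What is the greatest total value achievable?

Best value per unit of size first: Gen-16 50/5≈10, Gen-5 37/6≈6.17, Gen-3 57/25≈2.28, Gen-15 46/25≈1.84, Gen-10 18/30≈0.6.
Take all of Gen-16 (5 L, value 50) — 66 L left.
Take all of Gen-5 (6 L, value 37) — 60 L left.
Take all of Gen-3 (25 L, value 57) — 35 L left.
Gen-15: take in full, 25 L for value 46 — 10 left.
10 L left: a 10/30 share of Gen-10 gives 18×10/30 = 6.
Total value = 196.

196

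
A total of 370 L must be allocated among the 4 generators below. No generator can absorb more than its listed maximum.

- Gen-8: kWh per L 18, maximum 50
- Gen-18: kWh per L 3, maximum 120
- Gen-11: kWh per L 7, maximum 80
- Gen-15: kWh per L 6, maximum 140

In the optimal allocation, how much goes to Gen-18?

Rank by kWh per L: Gen-8 18 > Gen-11 7 > Gen-15 6 > Gen-18 3.
Gen-8 takes 50 to reach its cap of 50 → 320 left.
Gen-11 takes 80 to reach its cap of 80 → 240 left.
Gen-15 takes 140 to reach its cap of 140 → 100 left.
Gen-18 has room for 120 but only 100 remain, so it gets 100.

100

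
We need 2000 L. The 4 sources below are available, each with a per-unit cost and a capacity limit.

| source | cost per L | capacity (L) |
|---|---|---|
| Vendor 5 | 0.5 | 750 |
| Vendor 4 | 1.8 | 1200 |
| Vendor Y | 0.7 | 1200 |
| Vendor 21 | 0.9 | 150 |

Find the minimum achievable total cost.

1260

Cheapest first:
Vendor 5 (0.5): use full 750 ; 1250 L to go.
Take 1200 from Vendor Y at 0.7 ; need 50 more.
Vendor 21 at 0.9: take 50 of its 150 ; requirement met.
Vendor 4: unused.
Cost = 750×0.5 + 1200×0.7 + 50×0.9 = 1260.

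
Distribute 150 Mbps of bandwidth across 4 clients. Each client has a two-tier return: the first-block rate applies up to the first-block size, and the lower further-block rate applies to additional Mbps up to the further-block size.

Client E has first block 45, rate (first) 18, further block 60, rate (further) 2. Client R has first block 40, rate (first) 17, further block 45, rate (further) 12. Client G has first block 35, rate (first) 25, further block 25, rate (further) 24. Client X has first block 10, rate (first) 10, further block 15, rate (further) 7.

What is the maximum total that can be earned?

Treat each block as its own option and order by rate: Client G/T1 25 > Client G/T2 24 > Client E/T1 18 > Client R/T1 17 > Client R/T2 12 > Client X/T1 10 > Client X/T2 7 > Client E/T2 2.
Client G T1 at 25: fill all 35 ; 115 left.
Fill Client G T2 block (25 at 24) ; 90 left.
Client E T1 at 18: fill all 45 ; 45 left.
Client R T1 at 17: fill all 40 ; 5 left.
Client R/T2: +5 of 45 at 12; pool empty.
Total = 25×35 + 24×25 + 18×45 + 17×40 + 12×5 = 3025.

3025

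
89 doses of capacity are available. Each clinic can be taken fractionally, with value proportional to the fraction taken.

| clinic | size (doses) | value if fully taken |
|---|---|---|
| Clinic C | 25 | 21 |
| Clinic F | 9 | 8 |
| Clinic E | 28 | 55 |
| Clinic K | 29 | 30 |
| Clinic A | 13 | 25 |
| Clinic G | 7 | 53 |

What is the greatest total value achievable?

173.52

Rank by value-to-size ratio: Clinic G 53/7≈7.57, Clinic E 55/28≈1.96, Clinic A 25/13≈1.92, Clinic K 30/29≈1.03, Clinic F 8/9≈0.889, Clinic C 21/25≈0.84.
Take all of Clinic G (7 doses, value 53) → 82 doses left.
All 28 doses of Clinic E fit (value 55) → 54 remain.
All 13 doses of Clinic A fit (value 25) → 41 remain.
Take all of Clinic K (29 doses, value 30) → 12 doses left.
Clinic F: take in full, 9 doses for value 8 → 3 left.
Only 3 doses remain; take 3/25 of Clinic C for value 21×3/25 = 2.52.
Total value = 173.52.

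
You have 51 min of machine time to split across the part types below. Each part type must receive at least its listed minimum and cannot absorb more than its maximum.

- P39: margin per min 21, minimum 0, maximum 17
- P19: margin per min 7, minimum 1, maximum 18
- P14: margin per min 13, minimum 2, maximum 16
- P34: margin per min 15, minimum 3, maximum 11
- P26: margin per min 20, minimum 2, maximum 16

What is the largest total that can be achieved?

Meeting every minimum uses 0+1+2+3+2 = 8 min, leaving 43.
Rank by margin per min: P39 21 > P26 20 > P34 15 > P14 13 > P19 7.
P39: +17 to 17 (cap) ; 26 left.
P26 takes 14 more to reach its cap of 16 ; 12 left.
P34: +8 to 11 (cap) ; 4 left.
Only 4 left; P14 takes them to reach 6.
Total = 21×17 + 7×1 + 13×6 + 15×11 + 20×16 = 927.

927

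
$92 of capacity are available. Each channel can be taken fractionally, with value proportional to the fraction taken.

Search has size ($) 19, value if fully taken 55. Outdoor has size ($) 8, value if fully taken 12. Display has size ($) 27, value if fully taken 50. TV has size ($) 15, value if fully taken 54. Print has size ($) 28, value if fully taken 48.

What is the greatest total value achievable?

211.5

Rank by value-to-size ratio: TV 54/15≈3.6, Search 55/19≈2.89, Display 50/27≈1.85, Print 48/28≈1.71, Outdoor 12/8≈1.5.
Take all of TV (15 $, value 54) → 77 $ left.
Search: take in full, 19 $ for value 55 → 58 left.
All 27 $ of Display fit (value 50) → 31 remain.
Print: take in full, 28 $ for value 48 → 3 left.
3 $ left: a 3/8 share of Outdoor gives 12×3/8 = 4.5.
Total value = 211.5.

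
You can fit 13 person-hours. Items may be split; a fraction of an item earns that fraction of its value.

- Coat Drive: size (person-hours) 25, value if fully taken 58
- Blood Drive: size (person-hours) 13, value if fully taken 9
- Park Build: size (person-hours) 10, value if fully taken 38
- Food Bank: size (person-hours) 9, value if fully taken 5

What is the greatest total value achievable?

44.96

Sort by value density: Park Build 38/10≈3.8, Coat Drive 58/25≈2.32, Blood Drive 9/13≈0.692, Food Bank 5/9≈0.556.
All 10 person-hours of Park Build fit (value 38) → 3 remain.
3 person-hours left: a 3/25 share of Coat Drive gives 58×3/25 = 6.96.
Total value = 44.96.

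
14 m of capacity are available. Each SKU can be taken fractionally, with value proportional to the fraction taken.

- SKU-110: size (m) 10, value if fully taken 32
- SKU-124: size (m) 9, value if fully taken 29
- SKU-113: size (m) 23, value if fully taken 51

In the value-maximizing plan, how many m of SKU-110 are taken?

Sort by value density: SKU-124 29/9≈3.22, SKU-110 32/10≈3.2, SKU-113 51/23≈2.22.
SKU-124: take in full, 9 m for value 29 → 5 left.
5 m left: a 5/10 share of SKU-110 gives 32×5/10 = 16.

5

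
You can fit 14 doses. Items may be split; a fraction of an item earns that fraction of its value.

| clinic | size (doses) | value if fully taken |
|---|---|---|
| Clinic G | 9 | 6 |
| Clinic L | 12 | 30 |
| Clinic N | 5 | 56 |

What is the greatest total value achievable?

Sort by value density: Clinic N 56/5≈11.2, Clinic L 30/12≈2.5, Clinic G 6/9≈0.667.
All 5 doses of Clinic N fit (value 56) → 9 remain.
Only 9 doses remain; take 9/12 of Clinic L for value 30×9/12 = 22.5.
Total value = 78.5.

78.5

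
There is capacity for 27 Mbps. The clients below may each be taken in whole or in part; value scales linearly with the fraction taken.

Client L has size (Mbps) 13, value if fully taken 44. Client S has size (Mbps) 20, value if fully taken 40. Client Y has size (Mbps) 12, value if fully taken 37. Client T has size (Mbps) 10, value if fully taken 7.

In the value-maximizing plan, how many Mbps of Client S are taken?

2

Best value per unit of size first: Client L 44/13≈3.38, Client Y 37/12≈3.08, Client S 40/20≈2, Client T 7/10≈0.7.
Take all of Client L (13 Mbps, value 44) ; 14 Mbps left.
Take all of Client Y (12 Mbps, value 37) ; 2 Mbps left.
2 Mbps left: a 2/20 share of Client S gives 40×2/20 = 4.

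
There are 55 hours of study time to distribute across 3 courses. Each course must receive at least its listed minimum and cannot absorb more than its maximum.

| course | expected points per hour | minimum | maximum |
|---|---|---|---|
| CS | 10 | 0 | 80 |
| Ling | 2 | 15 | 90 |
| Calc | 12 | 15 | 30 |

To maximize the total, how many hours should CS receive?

10

Meeting every minimum uses 0+15+15 = 30 hours, leaving 25.
Rank by expected points per hour: Calc 12 > CS 10 > Ling 2.
Calc takes 15 more to reach its cap of 30 → 10 left.
CS has room for 80 more but only 10 remain, so it gets 10.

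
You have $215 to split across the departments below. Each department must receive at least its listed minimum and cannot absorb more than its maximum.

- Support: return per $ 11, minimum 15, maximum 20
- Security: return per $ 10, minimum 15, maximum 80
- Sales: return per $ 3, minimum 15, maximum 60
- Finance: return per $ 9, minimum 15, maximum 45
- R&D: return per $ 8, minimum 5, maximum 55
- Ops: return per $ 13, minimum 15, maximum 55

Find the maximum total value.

2180

Meeting every minimum uses 15+15+15+15+5+15 = 80 $, leaving 135.
Order the departments by return per $: Ops 13 > Support 11 > Security 10 > Finance 9 > R&D 8 > Sales 3.
Ops: +40 to 55 (cap) — 95 left.
Support takes 5 more to reach its cap of 20 — 90 left.
Security: +65 to 80 (cap) — 25 left.
Finance: +25 (room for 30) → 40. Pool exhausted.
Total = 11×20 + 10×80 + 3×15 + 9×40 + 8×5 + 13×55 = 2180.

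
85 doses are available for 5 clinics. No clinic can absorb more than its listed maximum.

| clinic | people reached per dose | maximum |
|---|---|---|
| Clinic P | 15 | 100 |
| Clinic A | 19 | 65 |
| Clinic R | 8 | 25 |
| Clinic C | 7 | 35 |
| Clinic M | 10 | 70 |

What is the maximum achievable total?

1535

Order the clinics by people reached per dose: Clinic A 19 > Clinic P 15 > Clinic M 10 > Clinic R 8 > Clinic C 7.
Clinic A: +65 to 65 (cap) ; 20 left.
Clinic P has room for 100 but only 20 remain, so it gets 20.
Total = 15×20 + 19×65 = 1535.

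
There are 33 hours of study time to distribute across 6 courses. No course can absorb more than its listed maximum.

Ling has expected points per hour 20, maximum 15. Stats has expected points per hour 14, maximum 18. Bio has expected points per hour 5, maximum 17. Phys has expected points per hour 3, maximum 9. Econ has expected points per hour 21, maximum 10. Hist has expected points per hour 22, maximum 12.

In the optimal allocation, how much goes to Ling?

11

Highest expected points per hour first: Hist 22 > Econ 21 > Ling 20 > Stats 14 > Bio 5 > Phys 3.
Hist takes 12 to reach its cap of 12 → 21 left.
Econ: +10 to 10 (cap) → 11 left.
Only 11 left; Ling takes them to reach 11.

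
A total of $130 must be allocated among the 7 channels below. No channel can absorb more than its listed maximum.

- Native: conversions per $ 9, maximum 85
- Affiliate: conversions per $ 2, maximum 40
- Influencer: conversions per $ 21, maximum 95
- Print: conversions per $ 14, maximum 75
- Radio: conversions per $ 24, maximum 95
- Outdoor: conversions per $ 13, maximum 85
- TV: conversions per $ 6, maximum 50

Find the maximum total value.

3015

Highest conversions per $ first: Radio 24 > Influencer 21 > Print 14 > Outdoor 13 > Native 9 > TV 6 > Affiliate 2.
Give Radio 95 to hit its cap of 95 ; 35 left.
Influencer has room for 95 but only 35 remain, so it gets 35.
Total = 21×35 + 24×95 = 3015.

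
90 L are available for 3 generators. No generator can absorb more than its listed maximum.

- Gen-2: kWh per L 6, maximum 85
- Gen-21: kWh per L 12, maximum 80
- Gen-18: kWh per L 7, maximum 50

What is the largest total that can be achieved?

Highest kWh per L first: Gen-21 12 > Gen-18 7 > Gen-2 6.
Give Gen-21 80 to hit its cap of 80 → 10 left.
Only 10 left; Gen-18 takes them to reach 10.
Total = 12×80 + 7×10 = 1030.

1030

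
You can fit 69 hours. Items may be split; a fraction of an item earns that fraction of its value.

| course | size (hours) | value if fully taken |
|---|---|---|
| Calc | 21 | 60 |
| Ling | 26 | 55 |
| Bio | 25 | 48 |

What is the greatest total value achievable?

Rank by value-to-size ratio: Calc 60/21≈2.86, Ling 55/26≈2.12, Bio 48/25≈1.92.
All 21 hours of Calc fit (value 60) ; 48 remain.
All 26 hours of Ling fit (value 55) ; 22 remain.
Fill the last 22 hours with part of Bio: 22/25 of it earns 42.24.
Total value = 157.24.

157.24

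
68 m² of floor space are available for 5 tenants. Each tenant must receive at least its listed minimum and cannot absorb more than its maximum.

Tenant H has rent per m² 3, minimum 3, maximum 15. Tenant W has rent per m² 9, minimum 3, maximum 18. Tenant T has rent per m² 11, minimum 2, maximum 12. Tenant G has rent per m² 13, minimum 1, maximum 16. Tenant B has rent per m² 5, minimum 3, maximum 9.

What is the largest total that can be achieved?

586

Meeting every minimum uses 3+3+2+1+3 = 12 m², leaving 56.
Order the tenants by rent per m²: Tenant G 13 > Tenant T 11 > Tenant W 9 > Tenant B 5 > Tenant H 3.
Tenant G takes 15 more to reach its cap of 16 — 41 left.
Give Tenant T 10 more to hit its cap of 12 — 31 left.
Tenant W: +15 to 18 (cap) — 16 left.
Give Tenant B 6 more to hit its cap of 9 — 10 left.
Only 10 left; Tenant H takes them to reach 13.
Total = 3×13 + 9×18 + 11×12 + 13×16 + 5×9 = 586.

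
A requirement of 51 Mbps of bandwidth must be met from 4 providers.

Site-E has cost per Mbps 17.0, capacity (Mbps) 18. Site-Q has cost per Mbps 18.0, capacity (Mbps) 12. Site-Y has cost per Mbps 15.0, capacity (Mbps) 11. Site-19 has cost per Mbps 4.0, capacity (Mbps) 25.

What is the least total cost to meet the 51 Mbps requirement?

520

Use providers in increasing cost order.
Site-19 (4.0): use full 25 → 26 Mbps to go.
Take 11 from Site-Y at 15.0 → need 15 more.
Site-E (17.0): take the remaining 15 → done.
Site-Q: unused.
Cost = 25×4.0 + 11×15.0 + 15×17.0 = 520.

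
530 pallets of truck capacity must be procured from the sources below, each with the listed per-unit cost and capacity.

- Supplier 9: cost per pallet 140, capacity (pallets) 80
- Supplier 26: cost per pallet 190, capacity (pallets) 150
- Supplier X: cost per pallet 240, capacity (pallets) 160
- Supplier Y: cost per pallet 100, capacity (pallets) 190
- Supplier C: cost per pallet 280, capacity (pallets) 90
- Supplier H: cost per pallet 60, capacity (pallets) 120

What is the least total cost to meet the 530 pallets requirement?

64000

Use sources in increasing cost order.
Supplier H (60): use full 120 → 410 pallets to go.
Take 190 from Supplier Y at 100 → need 220 more.
Supplier 9 at 140: take all 80 pallets → 140 still needed.
Take 140 from Supplier 26 at 190 to finish.
Supplier X, Supplier C: unused.
Cost = 120×60 + 190×100 + 80×140 + 140×190 = 64000.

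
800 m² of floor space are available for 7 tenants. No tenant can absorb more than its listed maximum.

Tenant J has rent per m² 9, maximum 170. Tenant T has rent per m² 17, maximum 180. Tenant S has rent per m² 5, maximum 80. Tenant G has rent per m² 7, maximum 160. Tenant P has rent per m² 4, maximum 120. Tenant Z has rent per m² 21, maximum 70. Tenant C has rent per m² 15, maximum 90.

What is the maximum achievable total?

Highest rent per m² first: Tenant Z 21 > Tenant T 17 > Tenant C 15 > Tenant J 9 > Tenant G 7 > Tenant S 5 > Tenant P 4.
Tenant Z takes 70 to reach its cap of 70 → 730 left.
Tenant T: +180 to 180 (cap) → 550 left.
Tenant C takes 90 to reach its cap of 90 → 460 left.
Tenant J takes 170 to reach its cap of 170 → 290 left.
Tenant G takes 160 to reach its cap of 160 → 130 left.
Tenant S takes 80 to reach its cap of 80 → 50 left.
Tenant P: +50 (room for 120) → 50. Pool exhausted.
Total = 9×170 + 17×180 + 5×80 + 7×160 + 4×50 + 21×70 + 15×90 = 9130.

9130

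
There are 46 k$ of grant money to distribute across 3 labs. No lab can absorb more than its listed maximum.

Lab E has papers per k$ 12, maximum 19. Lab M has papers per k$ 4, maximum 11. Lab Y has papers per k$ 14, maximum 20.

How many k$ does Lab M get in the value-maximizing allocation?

Highest papers per k$ first: Lab Y 14 > Lab E 12 > Lab M 4.
Lab Y takes 20 to reach its cap of 20 ; 26 left.
Lab E: +19 to 19 (cap) ; 7 left.
Only 7 left; Lab M takes them to reach 7.

7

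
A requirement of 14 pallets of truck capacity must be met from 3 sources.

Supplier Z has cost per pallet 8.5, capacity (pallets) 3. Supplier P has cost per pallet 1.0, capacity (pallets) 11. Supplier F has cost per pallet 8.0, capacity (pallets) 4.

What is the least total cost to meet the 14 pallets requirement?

35

Use sources in increasing cost order.
Supplier P at 1.0: take all 11 pallets — 3 still needed.
Take 3 from Supplier F at 8.0 to finish.
Supplier Z: unused.
Cost = 11×1.0 + 3×8.0 = 35.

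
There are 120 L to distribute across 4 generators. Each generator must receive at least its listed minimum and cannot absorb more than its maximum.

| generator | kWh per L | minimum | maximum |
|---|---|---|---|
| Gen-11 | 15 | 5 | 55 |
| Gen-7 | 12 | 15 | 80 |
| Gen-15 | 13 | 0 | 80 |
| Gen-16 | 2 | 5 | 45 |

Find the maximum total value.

1600

Meeting every minimum uses 5+15+0+5 = 25 L, leaving 95.
Rank by kWh per L: Gen-11 15 > Gen-15 13 > Gen-7 12 > Gen-16 2.
Gen-11 takes 50 more to reach its cap of 55 — 45 left.
Only 45 left; Gen-15 takes them to reach 45.
Total = 15×55 + 12×15 + 13×45 + 2×5 = 1600.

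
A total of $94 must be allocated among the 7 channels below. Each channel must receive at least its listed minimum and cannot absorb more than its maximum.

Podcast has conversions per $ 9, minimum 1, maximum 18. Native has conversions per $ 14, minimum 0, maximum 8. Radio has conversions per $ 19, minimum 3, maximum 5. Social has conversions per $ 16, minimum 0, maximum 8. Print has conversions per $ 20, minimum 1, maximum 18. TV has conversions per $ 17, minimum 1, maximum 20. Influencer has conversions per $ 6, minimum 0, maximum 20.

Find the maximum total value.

1299

Meeting every minimum uses 1+0+3+0+1+1+0 = 6 $, leaving 88.
Order the channels by conversions per $: Print 20 > Radio 19 > TV 17 > Social 16 > Native 14 > Podcast 9 > Influencer 6.
Print: +17 to 18 (cap) — 71 left.
Give Radio 2 more to hit its cap of 5 — 69 left.
TV: +19 to 20 (cap) — 50 left.
Social: +8 to 8 (cap) — 42 left.
Native takes 8 more to reach its cap of 8 — 34 left.
Podcast: +17 to 18 (cap) — 17 left.
Only 17 left; Influencer takes them to reach 17.
Total = 9×18 + 14×8 + 19×5 + 16×8 + 20×18 + 17×20 + 6×17 = 1299.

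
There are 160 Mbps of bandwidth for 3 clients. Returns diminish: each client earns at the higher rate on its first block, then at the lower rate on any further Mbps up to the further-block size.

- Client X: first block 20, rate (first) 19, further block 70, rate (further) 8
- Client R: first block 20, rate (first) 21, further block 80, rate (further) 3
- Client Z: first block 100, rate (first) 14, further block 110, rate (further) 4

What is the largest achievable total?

Order all 6 blocks by rate: Client R/T1 21 > Client X/T1 19 > Client Z/T1 14 > Client X/T2 8 > Client Z/T2 4 > Client R/T2 3.
Client R T1 at 21: fill all 20 ; 140 left.
Client X T1 at 19: fill all 20 ; 120 left.
Client Z T1 at 14: fill all 100 ; 20 left.
Client X T2 at 8: only 20 left, fill 20.
Total = 21×20 + 19×20 + 14×100 + 8×20 = 2360.

2360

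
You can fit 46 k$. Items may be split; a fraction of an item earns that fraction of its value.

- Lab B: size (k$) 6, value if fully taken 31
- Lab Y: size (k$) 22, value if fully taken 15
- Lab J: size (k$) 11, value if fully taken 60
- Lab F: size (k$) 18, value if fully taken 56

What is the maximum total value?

154.5

Best value per unit of size first: Lab J 60/11≈5.45, Lab B 31/6≈5.17, Lab F 56/18≈3.11, Lab Y 15/22≈0.682.
Take all of Lab J (11 k$, value 60) ; 35 k$ left.
Take all of Lab B (6 k$, value 31) ; 29 k$ left.
Lab F: take in full, 18 k$ for value 56 ; 11 left.
Fill the last 11 k$ with part of Lab Y: 11/22 of it earns 7.5.
Total value = 154.5.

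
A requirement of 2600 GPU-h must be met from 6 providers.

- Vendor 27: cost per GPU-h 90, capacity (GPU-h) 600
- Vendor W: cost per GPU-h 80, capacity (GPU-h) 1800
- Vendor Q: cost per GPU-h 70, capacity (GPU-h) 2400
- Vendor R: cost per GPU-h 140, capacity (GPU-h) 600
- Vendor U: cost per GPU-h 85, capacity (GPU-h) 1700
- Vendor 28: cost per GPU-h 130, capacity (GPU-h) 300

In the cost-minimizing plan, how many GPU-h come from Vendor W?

Fill from the cheapest provider first.
Vendor Q (70): use full 2400 — 200 GPU-h to go.
Take 200 from Vendor W at 80 to finish.
Vendor U, Vendor 27, Vendor 28, Vendor R: unused.

200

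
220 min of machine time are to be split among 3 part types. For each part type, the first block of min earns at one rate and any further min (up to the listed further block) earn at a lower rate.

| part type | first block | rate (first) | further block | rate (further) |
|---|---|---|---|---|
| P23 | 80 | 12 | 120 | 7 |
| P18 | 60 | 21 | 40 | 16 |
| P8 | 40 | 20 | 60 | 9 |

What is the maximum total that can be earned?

3660

Order all 6 blocks by rate: P18/tier1 21 > P8/tier1 20 > P18/tier2 16 > P23/tier1 12 > P8/tier2 9 > P23/tier2 7.
P18/tier1 (21): +60 → 160 left.
P8 tier1 at 20: fill all 40 → 120 left.
P18/tier2 (16): +40 → 80 left.
Fill P23 tier1 block (80 at 12) → 0 left.
Total = 21×60 + 20×40 + 16×40 + 12×80 = 3660.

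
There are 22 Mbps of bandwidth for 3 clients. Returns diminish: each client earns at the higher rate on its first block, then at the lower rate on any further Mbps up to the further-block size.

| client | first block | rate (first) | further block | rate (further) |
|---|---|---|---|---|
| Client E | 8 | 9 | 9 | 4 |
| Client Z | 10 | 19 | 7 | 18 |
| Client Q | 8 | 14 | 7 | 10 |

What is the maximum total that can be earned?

Rank every tier by rate: Client Z/first 19 > Client Z/second 18 > Client Q/first 14 > Client Q/second 10 > Client E/first 9 > Client E/second 4.
Client Z first at 19: fill all 10 ; 12 left.
Fill Client Z second block (7 at 18) ; 5 left.
Client Q/first: +5 of 8 at 14; pool empty.
Total = 19×10 + 18×7 + 14×5 = 386.

386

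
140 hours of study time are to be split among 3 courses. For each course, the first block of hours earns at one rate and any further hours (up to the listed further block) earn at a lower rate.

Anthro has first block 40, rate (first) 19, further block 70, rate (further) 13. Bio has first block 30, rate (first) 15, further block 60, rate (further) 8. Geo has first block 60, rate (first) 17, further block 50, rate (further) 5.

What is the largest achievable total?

Treat each block as its own option and order by rate: Anthro/T1 19 > Geo/T1 17 > Bio/T1 15 > Anthro/T2 13 > Bio/T2 8 > Geo/T2 5.
Fill Anthro T1 block (40 at 19) → 100 left.
Geo/T1 (17): +60 → 40 left.
Bio/T1 (15): +30 → 10 left.
10 remain; put them into Anthro T2 at 13.
Total = 19×40 + 17×60 + 15×30 + 13×10 = 2360.

2360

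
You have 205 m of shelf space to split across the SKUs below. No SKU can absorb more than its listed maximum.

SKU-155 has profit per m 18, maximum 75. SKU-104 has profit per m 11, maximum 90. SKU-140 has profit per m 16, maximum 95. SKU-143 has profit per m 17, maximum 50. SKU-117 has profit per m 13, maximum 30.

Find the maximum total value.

Rank by profit per m: SKU-155 18 > SKU-143 17 > SKU-140 16 > SKU-117 13 > SKU-104 11.
Give SKU-155 75 to hit its cap of 75 ; 130 left.
SKU-143 takes 50 to reach its cap of 50 ; 80 left.
Only 80 left; SKU-140 takes them to reach 80.
Total = 18×75 + 16×80 + 17×50 = 3480.

3480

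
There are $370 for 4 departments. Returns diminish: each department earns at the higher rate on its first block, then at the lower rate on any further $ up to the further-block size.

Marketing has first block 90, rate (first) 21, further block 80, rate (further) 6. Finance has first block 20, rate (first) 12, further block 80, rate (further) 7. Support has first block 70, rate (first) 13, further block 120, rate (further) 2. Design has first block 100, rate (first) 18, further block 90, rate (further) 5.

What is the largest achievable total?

5460

Rank every tier by rate: Marketing/T1 21 > Design/T1 18 > Support/T1 13 > Finance/T1 12 > Finance/T2 7 > Marketing/T2 6 > Design/T2 5 > Support/T2 2.
Fill Marketing T1 block (90 at 21) ; 280 left.
Fill Design T1 block (100 at 18) ; 180 left.
Fill Support T1 block (70 at 13) ; 110 left.
Finance T1 at 12: fill all 20 ; 90 left.
Finance T2 at 7: fill all 80 ; 10 left.
Marketing T2 at 6: only 10 left, fill 10.
Total = 21×90 + 18×100 + 13×70 + 12×20 + 7×80 + 6×10 = 5460.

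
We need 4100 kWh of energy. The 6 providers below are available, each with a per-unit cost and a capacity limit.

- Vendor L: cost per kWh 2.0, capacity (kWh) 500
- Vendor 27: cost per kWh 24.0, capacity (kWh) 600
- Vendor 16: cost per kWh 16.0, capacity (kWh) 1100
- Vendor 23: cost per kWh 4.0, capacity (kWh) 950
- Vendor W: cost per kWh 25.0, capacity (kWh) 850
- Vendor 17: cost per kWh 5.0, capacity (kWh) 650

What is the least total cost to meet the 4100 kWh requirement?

47550

Cheapest first:
Vendor L at 2.0: take all 500 kWh ; 3600 still needed.
Vendor 23 (4.0): use full 950 ; 2650 kWh to go.
Take 650 from Vendor 17 at 5.0 ; need 2000 more.
Vendor 16 at 16.0: take all 1100 kWh ; 900 still needed.
Vendor 27 at 24.0: take all 600 kWh ; 300 still needed.
Vendor W (25.0): take the remaining 300 ; done.
Cost = 500×2.0 + 950×4.0 + 650×5.0 + 1100×16.0 + 600×24.0 + 300×25.0 = 47550.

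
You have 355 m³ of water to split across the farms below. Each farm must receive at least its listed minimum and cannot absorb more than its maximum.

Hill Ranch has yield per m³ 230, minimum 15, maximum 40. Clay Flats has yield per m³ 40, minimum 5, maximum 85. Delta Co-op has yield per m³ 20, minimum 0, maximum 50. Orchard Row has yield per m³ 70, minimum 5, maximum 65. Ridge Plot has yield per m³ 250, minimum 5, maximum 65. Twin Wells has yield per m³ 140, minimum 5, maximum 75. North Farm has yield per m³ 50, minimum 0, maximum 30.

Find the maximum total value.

45200

Meeting every minimum uses 15+5+0+5+5+5+0 = 35 m³, leaving 320.
Highest yield per m³ first: Ridge Plot 250 > Hill Ranch 230 > Twin Wells 140 > Orchard Row 70 > North Farm 50 > Clay Flats 40 > Delta Co-op 20.
Give Ridge Plot 60 more to hit its cap of 65 — 260 left.
Hill Ranch: +25 to 40 (cap) — 235 left.
Twin Wells takes 70 more to reach its cap of 75 — 165 left.
Orchard Row takes 60 more to reach its cap of 65 — 105 left.
Give North Farm 30 more to hit its cap of 30 — 75 left.
Only 75 left; Clay Flats takes them to reach 80.
Total = 230×40 + 40×80 + 70×65 + 250×65 + 140×75 + 50×30 = 45200.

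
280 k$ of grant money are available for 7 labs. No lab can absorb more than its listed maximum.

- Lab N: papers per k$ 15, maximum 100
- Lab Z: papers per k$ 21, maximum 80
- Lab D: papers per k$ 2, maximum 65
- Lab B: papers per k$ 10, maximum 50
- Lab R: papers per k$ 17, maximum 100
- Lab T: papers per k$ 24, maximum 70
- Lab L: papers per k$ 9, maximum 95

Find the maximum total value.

Highest papers per k$ first: Lab T 24 > Lab Z 21 > Lab R 17 > Lab N 15 > Lab B 10 > Lab L 9 > Lab D 2.
Lab T: +70 to 70 (cap) → 210 left.
Lab Z takes 80 to reach its cap of 80 → 130 left.
Lab R: +100 to 100 (cap) → 30 left.
Only 30 left; Lab N takes them to reach 30.
Total = 15×30 + 21×80 + 17×100 + 24×70 = 5510.

5510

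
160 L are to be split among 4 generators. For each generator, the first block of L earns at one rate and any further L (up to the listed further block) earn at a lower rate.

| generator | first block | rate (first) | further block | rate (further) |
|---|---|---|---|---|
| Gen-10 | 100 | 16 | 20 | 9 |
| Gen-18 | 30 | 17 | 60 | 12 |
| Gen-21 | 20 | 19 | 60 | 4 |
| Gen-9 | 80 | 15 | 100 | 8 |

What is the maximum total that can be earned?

2640

Order all 8 blocks by rate: Gen-21/tier1 19 > Gen-18/tier1 17 > Gen-10/tier1 16 > Gen-9/tier1 15 > Gen-18/tier2 12 > Gen-10/tier2 9 > Gen-9/tier2 8 > Gen-21/tier2 4.
Gen-21/tier1 (19): +20 → 140 left.
Gen-18/tier1 (17): +30 → 110 left.
Fill Gen-10 tier1 block (100 at 16) → 10 left.
10 remain; put them into Gen-9 tier1 at 15.
Total = 19×20 + 17×30 + 16×100 + 15×10 = 2640.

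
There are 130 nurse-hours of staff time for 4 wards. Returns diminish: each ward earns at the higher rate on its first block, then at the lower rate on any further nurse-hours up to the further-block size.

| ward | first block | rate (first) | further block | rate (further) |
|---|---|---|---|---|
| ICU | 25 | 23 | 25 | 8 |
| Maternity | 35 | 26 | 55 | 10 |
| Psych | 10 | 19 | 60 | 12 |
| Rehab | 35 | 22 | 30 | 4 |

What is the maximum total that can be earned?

Order all 8 blocks by rate: Maternity/tier1 26 > ICU/tier1 23 > Rehab/tier1 22 > Psych/tier1 19 > Psych/tier2 12 > Maternity/tier2 10 > ICU/tier2 8 > Rehab/tier2 4.
Fill Maternity tier1 block (35 at 26) ; 95 left.
ICU tier1 at 23: fill all 25 ; 70 left.
Fill Rehab tier1 block (35 at 22) ; 35 left.
Psych tier1 at 19: fill all 10 ; 25 left.
25 remain; put them into Psych tier2 at 12.
Total = 26×35 + 23×25 + 22×35 + 19×10 + 12×25 = 2745.

2745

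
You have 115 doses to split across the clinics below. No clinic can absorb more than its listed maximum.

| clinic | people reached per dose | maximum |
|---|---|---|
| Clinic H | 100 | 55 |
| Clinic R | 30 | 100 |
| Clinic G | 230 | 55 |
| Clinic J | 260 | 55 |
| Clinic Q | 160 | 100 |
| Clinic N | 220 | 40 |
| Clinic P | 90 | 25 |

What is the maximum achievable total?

28050

Highest people reached per dose first: Clinic J 260 > Clinic G 230 > Clinic N 220 > Clinic Q 160 > Clinic H 100 > Clinic P 90 > Clinic R 30.
Give Clinic J 55 to hit its cap of 55 ; 60 left.
Clinic G: +55 to 55 (cap) ; 5 left.
Clinic N has room for 40 but only 5 remain, so it gets 5.
Total = 230×55 + 260×55 + 220×5 = 28050.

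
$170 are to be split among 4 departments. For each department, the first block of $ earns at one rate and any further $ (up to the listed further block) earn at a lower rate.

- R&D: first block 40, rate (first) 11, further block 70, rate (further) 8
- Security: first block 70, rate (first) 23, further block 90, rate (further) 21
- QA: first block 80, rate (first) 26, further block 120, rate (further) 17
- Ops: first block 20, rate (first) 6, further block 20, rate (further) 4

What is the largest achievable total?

4110

Treat each block as its own option and order by rate: QA/T1 26 > Security/T1 23 > Security/T2 21 > QA/T2 17 > R&D/T1 11 > R&D/T2 8 > Ops/T1 6 > Ops/T2 4.
Fill QA T1 block (80 at 26) ; 90 left.
Fill Security T1 block (70 at 23) ; 20 left.
20 remain; put them into Security T2 at 21.
Total = 26×80 + 23×70 + 21×20 = 4110.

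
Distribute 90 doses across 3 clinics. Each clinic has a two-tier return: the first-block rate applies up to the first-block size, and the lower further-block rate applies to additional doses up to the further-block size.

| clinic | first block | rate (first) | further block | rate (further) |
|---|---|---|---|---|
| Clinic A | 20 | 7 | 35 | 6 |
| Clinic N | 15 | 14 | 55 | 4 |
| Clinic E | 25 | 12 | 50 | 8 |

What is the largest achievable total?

Treat each block as its own option and order by rate: Clinic N/tier1 14 > Clinic E/tier1 12 > Clinic E/tier2 8 > Clinic A/tier1 7 > Clinic A/tier2 6 > Clinic N/tier2 4.
Fill Clinic N tier1 block (15 at 14) — 75 left.
Fill Clinic E tier1 block (25 at 12) — 50 left.
Fill Clinic E tier2 block (50 at 8) — 0 left.
Total = 14×15 + 12×25 + 8×50 = 910.

910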